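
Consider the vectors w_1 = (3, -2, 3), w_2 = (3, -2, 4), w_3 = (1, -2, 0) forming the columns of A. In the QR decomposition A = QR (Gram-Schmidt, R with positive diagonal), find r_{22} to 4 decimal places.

w_1 = (3, -2, 3); ‖w_1‖ = 4.6904, so q_1 = (0.6396, -0.4264, 0.6396).
q_1·w_2 = 0.6396·3 + (-0.4264)·(-2) + 0.6396·4 = 5.3300.
u_2 = w_2 − 5.3300·q_1 = (-0.4091, 0.2727, 0.5909).
r_{22} = ‖u_2‖ = 0.7687.

r_{22} = 0.7687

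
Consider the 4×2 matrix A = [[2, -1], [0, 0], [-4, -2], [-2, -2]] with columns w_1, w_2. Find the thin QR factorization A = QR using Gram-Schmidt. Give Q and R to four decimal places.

w_1 = (2, 0, -4, -2); ‖w_1‖ = 4.8990, so e_1 = (0.4082, 0.0000, -0.8165, -0.4082).
e_1·w_2 = 0.4082·(-1) + 0.0000·0 + (-0.8165)·(-2) + (-0.4082)·(-2) = 2.0412.
u_2 = w_2 − 2.0412·e_1 = (-1.8333, 0.0000, -0.3333, -1.1667).
‖u_2‖ = 2.1985, so e_2 = (-0.8339, 0.0000, -0.1516, -0.5307).

Q = [[0.4082, -0.8339], [0.0000, 0.0000], [-0.8165, -0.1516], [-0.4082, -0.5307]], R = [[4.8990, 2.0412], [0.0000, 2.1985]]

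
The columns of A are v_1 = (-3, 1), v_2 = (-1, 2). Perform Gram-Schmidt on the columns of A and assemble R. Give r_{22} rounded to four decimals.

v_1 = (-3, 1); ‖v_1‖ = 3.1623, so e_1 = (-0.9487, 0.3162).
e_1·v_2 = (-0.9487)·(-1) + 0.3162·2 = 1.5811.
u_2 = v_2 − 1.5811·e_1 = (0.5000, 1.5000).
r_{22} = ‖u_2‖ = 1.5811.

r_{22} = 1.5811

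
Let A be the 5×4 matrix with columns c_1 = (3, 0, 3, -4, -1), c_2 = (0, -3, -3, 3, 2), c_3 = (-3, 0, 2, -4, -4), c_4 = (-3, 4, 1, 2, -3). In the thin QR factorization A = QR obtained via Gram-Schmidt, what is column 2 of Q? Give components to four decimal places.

q_2 = (0.4946, -0.7527, -0.2581, 0.0932, 0.3369)

c_1 = (3, 0, 3, -4, -1); ‖c_1‖ = 5.9161, so q_1 = (0.5071, 0.0000, 0.5071, -0.6761, -0.1690).
q_1·c_2 = 0.5071·0 + 0.0000·(-3) + 0.5071·(-3) + (-0.6761)·3 + (-0.1690)·2 = -3.8877.
u_2 = c_2 + 3.8877·q_1 = (1.9714, -3.0000, -1.0286, 0.3714, 1.3429).
‖u_2‖ = 3.9857, so q_2 = (0.4946, -0.7527, -0.2581, 0.0932, 0.3369).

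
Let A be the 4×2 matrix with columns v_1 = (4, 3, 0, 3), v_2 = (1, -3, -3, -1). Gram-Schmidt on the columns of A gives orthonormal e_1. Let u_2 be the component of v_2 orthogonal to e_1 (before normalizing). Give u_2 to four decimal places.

u_2 = (1.9412, -2.2941, -3.0000, -0.2941)

v_1 = (4, 3, 0, 3); ‖v_1‖ = 5.8310, so e_1 = (0.6860, 0.5145, 0.0000, 0.5145).
e_1·v_2 = 0.6860·1 + 0.5145·(-3) + 0.0000·(-3) + 0.5145·(-1) = -1.3720.
u_2 = v_2 + 1.3720·e_1 = (1.9412, -2.2941, -3.0000, -0.2941).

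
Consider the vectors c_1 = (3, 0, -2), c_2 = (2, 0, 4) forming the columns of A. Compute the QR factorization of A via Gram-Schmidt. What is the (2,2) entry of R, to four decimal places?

r_{22} = 4.4376

c_1 = (3, 0, -2); ‖c_1‖ = 3.6056, so e_1 = (0.8321, 0.0000, -0.5547).
e_1·c_2 = 0.8321·2 + 0.0000·0 + (-0.5547)·4 = -0.5547.
u_2 = c_2 + 0.5547·e_1 = (2.4615, 0.0000, 3.6923).
r_{22} = ‖u_2‖ = 4.4376.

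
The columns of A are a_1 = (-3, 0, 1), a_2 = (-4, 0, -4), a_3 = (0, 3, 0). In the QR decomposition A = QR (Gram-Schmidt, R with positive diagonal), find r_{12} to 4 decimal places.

r_{12} = 2.5298

q_1 = a_1/‖a_1‖ = (-3, 0, 1)/3.1623 = (-0.9487, 0.0000, 0.3162).
r_{12} = q_1·a_2 = 2.5298.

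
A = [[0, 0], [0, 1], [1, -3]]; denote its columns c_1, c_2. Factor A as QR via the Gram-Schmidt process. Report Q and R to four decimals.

Q = [[0.0000, 0.0000], [0.0000, 1.0000], [1.0000, 0.0000]], R = [[1.0000, -3.0000], [0.0000, 1.0000]]

e_1 = c_1/‖c_1‖ = (0, 0, 1)/1.0000 = (0.0000, 0.0000, 1.0000).
r_{12} = e_1·c_2 = -3.0000.
u_2 = c_2 + 3.0000·e_1 = (0.0000, 1.0000, 0.0000).
‖u_2‖ = 1.0000, so e_2 = (0.0000, 1.0000, 0.0000).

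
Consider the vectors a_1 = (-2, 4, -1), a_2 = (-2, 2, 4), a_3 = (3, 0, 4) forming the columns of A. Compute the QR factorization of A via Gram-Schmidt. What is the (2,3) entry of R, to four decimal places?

e_1 = a_1/‖a_1‖ = (-2, 4, -1)/4.5826 = (-0.4364, 0.8729, -0.2182).
r_{12} = e_1·a_2 = 1.7457.
u_2 = a_2 − 1.7457·e_1 = (-1.2381, 0.4762, 4.3810).
‖u_2‖ = 4.5774, so e_2 = (-0.2705, 0.1040, 0.9571).
r_{23} = e_2·a_3 = 3.0169.

r_{23} = 3.0169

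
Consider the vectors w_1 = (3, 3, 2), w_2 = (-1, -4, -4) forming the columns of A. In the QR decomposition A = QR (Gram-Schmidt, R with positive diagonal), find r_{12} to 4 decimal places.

e_1 = w_1/‖w_1‖ = (3, 3, 2)/4.6904 = (0.6396, 0.6396, 0.4264).
r_{12} = e_1·w_2 = -4.9036.

r_{12} = -4.9036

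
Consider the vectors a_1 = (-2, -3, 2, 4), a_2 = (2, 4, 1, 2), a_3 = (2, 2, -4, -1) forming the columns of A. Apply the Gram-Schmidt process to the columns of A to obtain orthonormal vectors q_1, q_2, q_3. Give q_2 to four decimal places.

q_1 = a_1/‖a_1‖ = (-2, -3, 2, 4)/5.7446 = (-0.3482, -0.5222, 0.3482, 0.6963).
r_{12} = q_1·a_2 = -1.0445.
u_2 = a_2 + 1.0445·q_1 = (1.6364, 3.4545, 1.3636, 2.7273).
‖u_2‖ = 4.8897, so q_2 = (0.3347, 0.7065, 0.2789, 0.5578).

q_2 = (0.3347, 0.7065, 0.2789, 0.5578)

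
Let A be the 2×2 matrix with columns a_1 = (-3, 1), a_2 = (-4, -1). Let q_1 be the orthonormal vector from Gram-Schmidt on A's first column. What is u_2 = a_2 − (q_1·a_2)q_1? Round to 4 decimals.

u_2 = (-0.7000, -2.1000)

q_1 = a_1/‖a_1‖ = (-3, 1)/3.1623 = (-0.9487, 0.3162).
r_{12} = q_1·a_2 = 3.4785.
u_2 = a_2 − 3.4785·q_1 = (-0.7000, -2.1000).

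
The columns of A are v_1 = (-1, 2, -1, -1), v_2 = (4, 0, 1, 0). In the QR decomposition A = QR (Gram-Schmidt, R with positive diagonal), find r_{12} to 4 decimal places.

r_{12} = -1.8898

q_1 = v_1/‖v_1‖ = (-1, 2, -1, -1)/2.6458 = (-0.3780, 0.7559, -0.3780, -0.3780).
r_{12} = q_1·v_2 = -1.8898.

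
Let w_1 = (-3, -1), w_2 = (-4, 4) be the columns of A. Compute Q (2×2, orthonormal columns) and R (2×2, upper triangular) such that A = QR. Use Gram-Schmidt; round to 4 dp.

w_1 = (-3, -1); ‖w_1‖ = 3.1623, so e_1 = (-0.9487, -0.3162).
e_1·w_2 = (-0.9487)·(-4) + (-0.3162)·4 = 2.5298.
u_2 = w_2 − 2.5298·e_1 = (-1.6000, 4.8000).
‖u_2‖ = 5.0596, so e_2 = (-0.3162, 0.9487).

Q = [[-0.9487, -0.3162], [-0.3162, 0.9487]], R = [[3.1623, 2.5298], [0.0000, 5.0596]]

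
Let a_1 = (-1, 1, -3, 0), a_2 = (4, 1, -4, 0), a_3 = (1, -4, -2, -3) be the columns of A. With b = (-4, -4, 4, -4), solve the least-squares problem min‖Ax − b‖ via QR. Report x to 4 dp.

x = (-0.1342, -1.2666, 0.8756)

q_1 = a_1/‖a_1‖ = (-1, 1, -3, 0)/3.3166 = (-0.3015, 0.3015, -0.9045, 0.0000).
r_{12} = q_1·a_2 = 2.7136.
u_2 = a_2 − 2.7136·q_1 = (4.8182, 0.1818, -1.5455, 0.0000).
‖u_2‖ = 5.0632, so q_2 = (0.9516, 0.0359, -0.3052, 0.0000).
r_{13} = q_1·a_3 = 0.3015; r_{23} = q_2·a_3 = 1.4184.
u_3 = a_3 − 0.3015·q_1 − 1.4184·q_2 = (-0.2589, -4.1418, -1.2943, -3.0000).
‖u_3‖ = 5.2818, so q_3 = (-0.0490, -0.7842, -0.2451, -0.5680).
Qᵀb = (-3.6181, -5.1710, 4.6245).
Back-substitute: x_3 = 4.6245/5.2818 = 0.8756.
x_2 = (-5.1710 − 1.4184·0.8756)/5.0632 = -1.2666.
x_1 = (-3.6181 − 2.7136·(-1.2666) − 0.3015·0.8756)/3.3166 = -0.1342.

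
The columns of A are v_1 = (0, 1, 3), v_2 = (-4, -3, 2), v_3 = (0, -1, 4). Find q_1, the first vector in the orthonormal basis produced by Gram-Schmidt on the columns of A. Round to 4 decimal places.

v_1 = (0, 1, 3); ‖v_1‖ = 3.1623, so q_1 = (0.0000, 0.3162, 0.9487).

q_1 = (0.0000, 0.3162, 0.9487)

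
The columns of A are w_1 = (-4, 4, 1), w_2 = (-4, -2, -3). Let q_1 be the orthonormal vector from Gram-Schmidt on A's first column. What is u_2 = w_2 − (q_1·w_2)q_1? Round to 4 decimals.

q_1 = w_1/‖w_1‖ = (-4, 4, 1)/5.7446 = (-0.6963, 0.6963, 0.1741).
r_{12} = q_1·w_2 = 0.8704.
u_2 = w_2 − 0.8704·q_1 = (-3.3939, -2.6061, -3.1515).

u_2 = (-3.3939, -2.6061, -3.1515)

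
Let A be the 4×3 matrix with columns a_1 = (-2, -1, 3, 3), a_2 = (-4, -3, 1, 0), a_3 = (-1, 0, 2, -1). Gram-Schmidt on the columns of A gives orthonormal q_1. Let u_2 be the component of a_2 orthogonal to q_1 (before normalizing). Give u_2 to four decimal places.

a_1 = (-2, -1, 3, 3); ‖a_1‖ = 4.7958, so q_1 = (-0.4170, -0.2085, 0.6255, 0.6255).
q_1·a_2 = (-0.4170)·(-4) + (-0.2085)·(-3) + 0.6255·1 + 0.6255·0 = 2.9192.
u_2 = a_2 − 2.9192·q_1 = (-2.7826, -2.3913, -0.8261, -1.8261).

u_2 = (-2.7826, -2.3913, -0.8261, -1.8261)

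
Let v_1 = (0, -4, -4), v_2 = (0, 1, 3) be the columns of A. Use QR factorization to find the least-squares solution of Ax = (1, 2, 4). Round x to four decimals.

x = (-0.2500, 1.0000)

v_1 = (0, -4, -4); ‖v_1‖ = 5.6569, so e_1 = (0.0000, -0.7071, -0.7071).
e_1·v_2 = 0.0000·0 + (-0.7071)·1 + (-0.7071)·3 = -2.8284.
u_2 = v_2 + 2.8284·e_1 = (0.0000, -1.0000, 1.0000).
‖u_2‖ = 1.4142, so e_2 = (0.0000, -0.7071, 0.7071).
Qᵀb = (-4.2426, 1.4142).
Back-substitute: x_2 = 1.4142/1.4142 = 1.0000.
x_1 = (-4.2426 + 2.8284·1.0000)/5.6569 = -0.2500.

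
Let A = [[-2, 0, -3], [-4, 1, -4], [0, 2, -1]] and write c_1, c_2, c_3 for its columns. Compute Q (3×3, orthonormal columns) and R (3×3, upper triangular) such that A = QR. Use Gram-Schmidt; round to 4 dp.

e_1 = c_1/‖c_1‖ = (-2, -4, 0)/4.4721 = (-0.4472, -0.8944, 0.0000).
r_{12} = e_1·c_2 = -0.8944.
u_2 = c_2 + 0.8944·e_1 = (-0.4000, 0.2000, 2.0000).
‖u_2‖ = 2.0494, so e_2 = (-0.1952, 0.0976, 0.9759).
r_{13} = e_1·c_3 = 4.9193; r_{23} = e_2·c_3 = -0.7807.
u_3 = c_3 − 4.9193·e_1 + 0.7807·e_2 = (-0.9524, 0.4762, -0.2381).
‖u_3‖ = 1.0911, so e_3 = (-0.8729, 0.4364, -0.2182).

Q = [[-0.4472, -0.1952, -0.8729], [-0.8944, 0.0976, 0.4364], [0.0000, 0.9759, -0.2182]], R = [[4.4721, -0.8944, 4.9193], [0.0000, 2.0494, -0.7807], [0.0000, 0.0000, 1.0911]]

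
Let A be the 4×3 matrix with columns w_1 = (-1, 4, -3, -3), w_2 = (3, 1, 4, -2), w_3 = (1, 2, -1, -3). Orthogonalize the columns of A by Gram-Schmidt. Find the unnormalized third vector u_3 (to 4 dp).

e_1 = w_1/‖w_1‖ = (-1, 4, -3, -3)/5.9161 = (-0.1690, 0.6761, -0.5071, -0.5071).
r_{12} = e_1·w_2 = -0.8452.
u_2 = w_2 + 0.8452·e_1 = (2.8571, 1.5714, 3.5714, -2.4286).
‖u_2‖ = 5.4116, so e_2 = (0.5280, 0.2904, 0.6600, -0.4488).
r_{13} = e_1·w_3 = 3.2116; r_{23} = e_2·w_3 = 1.7951.
u_3 = w_3 − 3.2116·e_1 − 1.7951·e_2 = (0.5951, -0.6927, -0.5561, -0.5659).

u_3 = (0.5951, -0.6927, -0.5561, -0.5659)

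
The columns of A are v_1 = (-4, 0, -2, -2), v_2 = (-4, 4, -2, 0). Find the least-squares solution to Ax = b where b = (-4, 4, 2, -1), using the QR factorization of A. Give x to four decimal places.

x = (-0.1207, 0.8448)

q_1 = v_1/‖v_1‖ = (-4, 0, -2, -2)/4.8990 = (-0.8165, 0.0000, -0.4082, -0.4082).
r_{12} = q_1·v_2 = 4.0825.
u_2 = v_2 − 4.0825·q_1 = (-0.6667, 4.0000, -0.3333, 1.6667).
‖u_2‖ = 4.3970, so q_2 = (-0.1516, 0.9097, -0.0758, 0.3790).
Qᵀb = (2.8577, 3.7147).
Back-substitute: x_2 = 3.7147/4.3970 = 0.8448.
x_1 = (2.8577 − 4.0825·0.8448)/4.8990 = -0.1207.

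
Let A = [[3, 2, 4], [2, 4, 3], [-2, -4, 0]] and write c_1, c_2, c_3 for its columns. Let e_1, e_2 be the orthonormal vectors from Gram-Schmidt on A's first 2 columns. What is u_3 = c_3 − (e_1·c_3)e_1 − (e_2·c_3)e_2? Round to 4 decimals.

e_1 = c_1/‖c_1‖ = (3, 2, -2)/4.1231 = (0.7276, 0.4851, -0.4851).
r_{12} = e_1·c_2 = 5.3358.
u_2 = c_2 − 5.3358·e_1 = (-1.8824, 1.4118, -1.4118).
‖u_2‖ = 2.7440, so e_2 = (-0.6860, 0.5145, -0.5145).
r_{13} = e_1·c_3 = 4.3656; r_{23} = e_2·c_3 = -1.2005.
u_3 = c_3 − 4.3656·e_1 + 1.2005·e_2 = (0.0000, 1.5000, 1.5000).

u_3 = (0.0000, 1.5000, 1.5000)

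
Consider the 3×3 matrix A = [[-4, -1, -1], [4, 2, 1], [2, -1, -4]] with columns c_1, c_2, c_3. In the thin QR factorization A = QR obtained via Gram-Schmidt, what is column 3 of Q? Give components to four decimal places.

q_1 = c_1/‖c_1‖ = (-4, 4, 2)/6.0000 = (-0.6667, 0.6667, 0.3333).
r_{12} = q_1·c_2 = 1.6667.
u_2 = c_2 − 1.6667·q_1 = (0.1111, 0.8889, -1.5556).
‖u_2‖ = 1.7951, so q_2 = (0.0619, 0.4952, -0.8666).
r_{13} = q_1·c_3 = 0.0000; r_{23} = q_2·c_3 = 3.8996.
u_3 = c_3 + 0.0000·q_1 − 3.8996·q_2 = (-1.2414, -0.9310, -0.6207).
‖u_3‖ = 1.6713, so q_3 = (-0.7428, -0.5571, -0.3714).

q_3 = (-0.7428, -0.5571, -0.3714)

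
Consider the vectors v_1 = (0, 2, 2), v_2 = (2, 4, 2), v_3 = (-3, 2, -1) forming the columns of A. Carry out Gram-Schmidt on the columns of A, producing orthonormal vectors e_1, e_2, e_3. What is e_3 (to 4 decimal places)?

e_1 = v_1/‖v_1‖ = (0, 2, 2)/2.8284 = (0.0000, 0.7071, 0.7071).
r_{12} = e_1·v_2 = 4.2426.
u_2 = v_2 − 4.2426·e_1 = (2.0000, 1.0000, -1.0000).
‖u_2‖ = 2.4495, so e_2 = (0.8165, 0.4082, -0.4082).
r_{13} = e_1·v_3 = 0.7071; r_{23} = e_2·v_3 = -1.2247.
u_3 = v_3 − 0.7071·e_1 + 1.2247·e_2 = (-2.0000, 2.0000, -2.0000).
‖u_3‖ = 3.4641, so e_3 = (-0.5774, 0.5774, -0.5774).

e_3 = (-0.5774, 0.5774, -0.5774)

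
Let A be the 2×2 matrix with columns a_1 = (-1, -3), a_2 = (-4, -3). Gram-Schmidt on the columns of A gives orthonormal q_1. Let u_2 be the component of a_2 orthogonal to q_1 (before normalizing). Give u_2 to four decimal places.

q_1 = a_1/‖a_1‖ = (-1, -3)/3.1623 = (-0.3162, -0.9487).
r_{12} = q_1·a_2 = 4.1110.
u_2 = a_2 − 4.1110·q_1 = (-2.7000, 0.9000).

u_2 = (-2.7000, 0.9000)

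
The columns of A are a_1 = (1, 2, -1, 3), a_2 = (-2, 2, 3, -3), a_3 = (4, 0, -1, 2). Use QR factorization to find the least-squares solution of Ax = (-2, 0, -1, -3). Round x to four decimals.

x = (-0.3542, -0.0745, -0.4938)

e_1 = a_1/‖a_1‖ = (1, 2, -1, 3)/3.8730 = (0.2582, 0.5164, -0.2582, 0.7746).
r_{12} = e_1·a_2 = -2.5820.
u_2 = a_2 + 2.5820·e_1 = (-1.3333, 3.3333, 2.3333, -1.0000).
‖u_2‖ = 4.3970, so e_2 = (-0.3032, 0.7581, 0.5307, -0.2274).
r_{13} = e_1·a_3 = 2.8402; r_{23} = e_2·a_3 = -2.1985.
u_3 = a_3 − 2.8402·e_1 + 2.1985·e_2 = (2.6000, 0.2000, 0.9000, -0.7000).
‖u_3‖ = 2.8460, so e_3 = (0.9135, 0.0703, 0.3162, -0.2460).
Qᵀb = (-2.5820, 0.7581, -1.4055).
Back-substitute: x_3 = -1.4055/2.8460 = -0.4938.
x_2 = (0.7581 + 2.1985·(-0.4938))/4.3970 = -0.0745.
x_1 = (-2.5820 + 2.5820·(-0.0745) − 2.8402·(-0.4938))/3.8730 = -0.3542.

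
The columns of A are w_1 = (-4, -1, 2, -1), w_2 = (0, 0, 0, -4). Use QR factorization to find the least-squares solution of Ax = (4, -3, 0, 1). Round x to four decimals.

x = (-0.6190, -0.0952)

w_1 = (-4, -1, 2, -1); ‖w_1‖ = 4.6904, so q_1 = (-0.8528, -0.2132, 0.4264, -0.2132).
q_1·w_2 = (-0.8528)·0 + (-0.2132)·0 + 0.4264·0 + (-0.2132)·(-4) = 0.8528.
u_2 = w_2 − 0.8528·q_1 = (0.7273, 0.1818, -0.3636, -3.8182).
‖u_2‖ = 3.9080, so q_2 = (0.1861, 0.0465, -0.0930, -0.9770).
Qᵀb = (-2.9848, -0.3722).
Back-substitute: x_2 = -0.3722/3.9080 = -0.0952.
x_1 = (-2.9848 − 0.8528·(-0.0952))/4.6904 = -0.6190.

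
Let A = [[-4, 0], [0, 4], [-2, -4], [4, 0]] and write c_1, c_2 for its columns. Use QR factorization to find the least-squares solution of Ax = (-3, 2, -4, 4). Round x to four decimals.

c_1 = (-4, 0, -2, 4); ‖c_1‖ = 6.0000, so q_1 = (-0.6667, 0.0000, -0.3333, 0.6667).
q_1·c_2 = (-0.6667)·0 + 0.0000·4 + (-0.3333)·(-4) + 0.6667·0 = 1.3333.
u_2 = c_2 − 1.3333·q_1 = (0.8889, 4.0000, -3.5556, -0.8889).
‖u_2‖ = 5.4975, so q_2 = (0.1617, 0.7276, -0.6468, -0.1617).
Qᵀb = (6.0000, 2.9104).
Back-substitute: x_2 = 2.9104/5.4975 = 0.5294.
x_1 = (6.0000 − 1.3333·0.5294)/6.0000 = 0.8824.

x = (0.8824, 0.5294)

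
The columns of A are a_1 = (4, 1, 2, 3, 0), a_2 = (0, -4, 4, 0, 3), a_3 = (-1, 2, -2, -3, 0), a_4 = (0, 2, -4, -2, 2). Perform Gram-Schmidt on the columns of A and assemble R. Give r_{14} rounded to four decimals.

q_1 = a_1/‖a_1‖ = (4, 1, 2, 3, 0)/5.4772 = (0.7303, 0.1826, 0.3651, 0.5477, 0.0000).
r_{14} = q_1·a_4 = -2.1909.

r_{14} = -2.1909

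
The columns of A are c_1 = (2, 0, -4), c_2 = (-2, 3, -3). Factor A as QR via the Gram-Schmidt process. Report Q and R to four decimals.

Q = [[0.4472, -0.6458], [0.0000, 0.6919], [-0.8944, -0.3229]], R = [[4.4721, 1.7889], [0.0000, 4.3359]]

c_1 = (2, 0, -4); ‖c_1‖ = 4.4721, so q_1 = (0.4472, 0.0000, -0.8944).
q_1·c_2 = 0.4472·(-2) + 0.0000·3 + (-0.8944)·(-3) = 1.7889.
u_2 = c_2 − 1.7889·q_1 = (-2.8000, 3.0000, -1.4000).
‖u_2‖ = 4.3359, so q_2 = (-0.6458, 0.6919, -0.3229).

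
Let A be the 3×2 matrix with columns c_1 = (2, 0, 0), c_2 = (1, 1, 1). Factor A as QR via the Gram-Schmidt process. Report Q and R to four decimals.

Q = [[1.0000, 0.0000], [0.0000, 0.7071], [0.0000, 0.7071]], R = [[2.0000, 1.0000], [0.0000, 1.4142]]

c_1 = (2, 0, 0); ‖c_1‖ = 2.0000, so e_1 = (1.0000, 0.0000, 0.0000).
e_1·c_2 = 1.0000·1 + 0.0000·1 + 0.0000·1 = 1.0000.
u_2 = c_2 − 1.0000·e_1 = (0.0000, 1.0000, 1.0000).
‖u_2‖ = 1.4142, so e_2 = (0.0000, 0.7071, 0.7071).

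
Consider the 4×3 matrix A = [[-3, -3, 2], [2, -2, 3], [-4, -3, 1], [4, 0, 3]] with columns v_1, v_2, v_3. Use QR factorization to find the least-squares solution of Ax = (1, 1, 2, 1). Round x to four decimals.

v_1 = (-3, 2, -4, 4); ‖v_1‖ = 6.7082, so e_1 = (-0.4472, 0.2981, -0.5963, 0.5963).
e_1·v_2 = (-0.4472)·(-3) + 0.2981·(-2) + (-0.5963)·(-3) + 0.5963·0 = 2.5342.
u_2 = v_2 − 2.5342·e_1 = (-1.8667, -2.7556, -1.4889, -1.5111).
‖u_2‖ = 3.9469, so e_2 = (-0.4729, -0.6982, -0.3772, -0.3829).
e_1·v_3 = (-0.4472)·2 + 0.2981·3 + (-0.5963)·1 + 0.5963·3 = 1.1926; e_2·v_3 = (-0.4729)·2 + (-0.6982)·3 + (-0.3772)·1 + (-0.3829)·3 = -4.5662.
u_3 = v_3 − 1.1926·e_1 + 4.5662·e_2 = (0.3738, -0.5435, -0.0114, 0.5407).
‖u_3‖ = 0.8530, so e_3 = (0.4382, -0.6372, -0.0134, 0.6339).
Qᵀb = (-0.7454, -2.3084, 0.4081).
Back-substitute: x_3 = 0.4081/0.8530 = 0.4784.
x_2 = (-2.3084 + 4.5662·0.4784)/3.9469 = -0.0314.
x_1 = (-0.7454 − 2.5342·(-0.0314) − 1.1926·0.4784)/6.7082 = -0.1843.

x = (-0.1843, -0.0314, 0.4784)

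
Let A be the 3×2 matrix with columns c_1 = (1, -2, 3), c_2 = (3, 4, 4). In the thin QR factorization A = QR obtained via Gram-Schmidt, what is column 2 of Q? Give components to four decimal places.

q_2 = (0.4082, 0.8165, 0.4082)

c_1 = (1, -2, 3); ‖c_1‖ = 3.7417, so q_1 = (0.2673, -0.5345, 0.8018).
q_1·c_2 = 0.2673·3 + (-0.5345)·4 + 0.8018·4 = 1.8708.
u_2 = c_2 − 1.8708·q_1 = (2.5000, 5.0000, 2.5000).
‖u_2‖ = 6.1237, so q_2 = (0.4082, 0.8165, 0.4082).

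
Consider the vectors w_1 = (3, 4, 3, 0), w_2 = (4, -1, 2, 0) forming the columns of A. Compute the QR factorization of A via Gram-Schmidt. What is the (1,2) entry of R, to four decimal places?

r_{12} = 2.4010

q_1 = w_1/‖w_1‖ = (3, 4, 3, 0)/5.8310 = (0.5145, 0.6860, 0.5145, 0.0000).
r_{12} = q_1·w_2 = 2.4010.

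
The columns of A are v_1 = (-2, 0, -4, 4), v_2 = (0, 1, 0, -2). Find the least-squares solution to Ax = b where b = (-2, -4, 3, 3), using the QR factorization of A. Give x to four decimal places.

x = (-0.5172, -2.8276)

e_1 = v_1/‖v_1‖ = (-2, 0, -4, 4)/6.0000 = (-0.3333, 0.0000, -0.6667, 0.6667).
r_{12} = e_1·v_2 = -1.3333.
u_2 = v_2 + 1.3333·e_1 = (-0.4444, 1.0000, -0.8889, -1.1111).
‖u_2‖ = 1.7951, so e_2 = (-0.2476, 0.5571, -0.4952, -0.6190).
Qᵀb = (0.6667, -5.0757).
Back-substitute: x_2 = -5.0757/1.7951 = -2.8276.
x_1 = (0.6667 + 1.3333·(-2.8276))/6.0000 = -0.5172.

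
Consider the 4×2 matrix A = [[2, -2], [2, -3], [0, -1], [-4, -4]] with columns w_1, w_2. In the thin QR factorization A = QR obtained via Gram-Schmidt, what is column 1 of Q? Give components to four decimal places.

q_1 = (0.4082, 0.4082, 0.0000, -0.8165)

w_1 = (2, 2, 0, -4); ‖w_1‖ = 4.8990, so q_1 = (0.4082, 0.4082, 0.0000, -0.8165).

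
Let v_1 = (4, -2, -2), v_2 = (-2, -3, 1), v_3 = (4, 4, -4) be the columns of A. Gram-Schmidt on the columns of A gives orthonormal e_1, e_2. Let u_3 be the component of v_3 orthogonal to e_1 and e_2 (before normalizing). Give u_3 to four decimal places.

u_3 = (-0.8000, 0.0000, -1.6000)

v_1 = (4, -2, -2); ‖v_1‖ = 4.8990, so e_1 = (0.8165, -0.4082, -0.4082).
e_1·v_2 = 0.8165·(-2) + (-0.4082)·(-3) + (-0.4082)·1 = -0.8165.
u_2 = v_2 + 0.8165·e_1 = (-1.3333, -3.3333, 0.6667).
‖u_2‖ = 3.6515, so e_2 = (-0.3651, -0.9129, 0.1826).
e_1·v_3 = 0.8165·4 + (-0.4082)·4 + (-0.4082)·(-4) = 3.2660; e_2·v_3 = (-0.3651)·4 + (-0.9129)·4 + 0.1826·(-4) = -5.8424.
u_3 = v_3 − 3.2660·e_1 + 5.8424·e_2 = (-0.8000, 0.0000, -1.6000).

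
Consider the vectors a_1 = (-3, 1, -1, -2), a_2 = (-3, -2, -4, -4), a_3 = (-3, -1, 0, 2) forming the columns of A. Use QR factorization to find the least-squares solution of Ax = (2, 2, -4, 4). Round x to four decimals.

x = (-0.6075, 0.0230, 0.1686)

e_1 = a_1/‖a_1‖ = (-3, 1, -1, -2)/3.8730 = (-0.7746, 0.2582, -0.2582, -0.5164).
r_{12} = e_1·a_2 = 4.9058.
u_2 = a_2 − 4.9058·e_1 = (0.8000, -3.2667, -2.7333, -1.4667).
‖u_2‖ = 4.5753, so e_2 = (0.1749, -0.7140, -0.5974, -0.3206).
r_{13} = e_1·a_3 = 1.0328; r_{23} = e_2·a_3 = -0.4517.
u_3 = a_3 − 1.0328·e_1 + 0.4517·e_2 = (-2.1210, -1.5892, -0.0032, 2.3885).
‖u_3‖ = 3.5678, so e_3 = (-0.5945, -0.4454, -0.0009, 0.6695).
Qᵀb = (-2.0656, 0.0291, 0.6016).
Back-substitute: x_3 = 0.6016/3.5678 = 0.1686.
x_2 = (0.0291 + 0.4517·0.1686)/4.5753 = 0.0230.
x_1 = (-2.0656 − 4.9058·0.0230 − 1.0328·0.1686)/3.8730 = -0.6075.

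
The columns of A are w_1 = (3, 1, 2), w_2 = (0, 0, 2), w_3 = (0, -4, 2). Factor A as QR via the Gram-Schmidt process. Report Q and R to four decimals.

w_1 = (3, 1, 2); ‖w_1‖ = 3.7417, so e_1 = (0.8018, 0.2673, 0.5345).
e_1·w_2 = 0.8018·0 + 0.2673·0 + 0.5345·2 = 1.0690.
u_2 = w_2 − 1.0690·e_1 = (-0.8571, -0.2857, 1.4286).
‖u_2‖ = 1.6903, so e_2 = (-0.5071, -0.1690, 0.8452).
e_1·w_3 = 0.8018·0 + 0.2673·(-4) + 0.5345·2 = 0.0000; e_2·w_3 = (-0.5071)·0 + (-0.1690)·(-4) + 0.8452·2 = 2.3664.
u_3 = w_3 + 0.0000·e_1 − 2.3664·e_2 = (1.2000, -3.6000, 0.0000).
‖u_3‖ = 3.7947, so e_3 = (0.3162, -0.9487, 0.0000).

Q = [[0.8018, -0.5071, 0.3162], [0.2673, -0.1690, -0.9487], [0.5345, 0.8452, 0.0000]], R = [[3.7417, 1.0690, 0.0000], [0.0000, 1.6903, 2.3664], [0.0000, 0.0000, 3.7947]]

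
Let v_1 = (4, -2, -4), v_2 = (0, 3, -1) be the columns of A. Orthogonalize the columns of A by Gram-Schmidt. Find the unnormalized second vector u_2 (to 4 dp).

u_2 = (0.2222, 2.8889, -1.2222)

v_1 = (4, -2, -4); ‖v_1‖ = 6.0000, so q_1 = (0.6667, -0.3333, -0.6667).
q_1·v_2 = 0.6667·0 + (-0.3333)·3 + (-0.6667)·(-1) = -0.3333.
u_2 = v_2 + 0.3333·q_1 = (0.2222, 2.8889, -1.2222).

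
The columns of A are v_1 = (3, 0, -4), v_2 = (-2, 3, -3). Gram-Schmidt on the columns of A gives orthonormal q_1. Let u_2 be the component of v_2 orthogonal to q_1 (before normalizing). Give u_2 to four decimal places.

u_2 = (-2.7200, 3.0000, -2.0400)

v_1 = (3, 0, -4); ‖v_1‖ = 5.0000, so q_1 = (0.6000, 0.0000, -0.8000).
q_1·v_2 = 0.6000·(-2) + 0.0000·3 + (-0.8000)·(-3) = 1.2000.
u_2 = v_2 − 1.2000·q_1 = (-2.7200, 3.0000, -2.0400).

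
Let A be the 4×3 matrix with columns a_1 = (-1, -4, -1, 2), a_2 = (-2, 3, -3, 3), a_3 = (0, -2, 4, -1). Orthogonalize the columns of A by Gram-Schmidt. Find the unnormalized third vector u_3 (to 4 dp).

q_1 = a_1/‖a_1‖ = (-1, -4, -1, 2)/4.6904 = (-0.2132, -0.8528, -0.2132, 0.4264).
r_{12} = q_1·a_2 = -0.2132.
u_2 = a_2 + 0.2132·q_1 = (-2.0455, 2.8182, -3.0455, 3.0909).
‖u_2‖ = 5.5637, so q_2 = (-0.3676, 0.5065, -0.5474, 0.5556).
r_{13} = q_1·a_3 = 0.4264; r_{23} = q_2·a_3 = -3.7581.
u_3 = a_3 − 0.4264·q_1 + 3.7581·q_2 = (-1.2907, 0.2673, 2.0338, 0.9060).

u_3 = (-1.2907, 0.2673, 2.0338, 0.9060)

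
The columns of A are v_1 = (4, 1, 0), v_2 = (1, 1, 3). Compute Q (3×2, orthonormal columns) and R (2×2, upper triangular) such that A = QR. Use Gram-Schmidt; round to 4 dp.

Q = [[0.9701, -0.0572], [0.2425, 0.2287], [0.0000, 0.9718]], R = [[4.1231, 1.2127], [0.0000, 3.0870]]

e_1 = v_1/‖v_1‖ = (4, 1, 0)/4.1231 = (0.9701, 0.2425, 0.0000).
r_{12} = e_1·v_2 = 1.2127.
u_2 = v_2 − 1.2127·e_1 = (-0.1765, 0.7059, 3.0000).
‖u_2‖ = 3.0870, so e_2 = (-0.0572, 0.2287, 0.9718).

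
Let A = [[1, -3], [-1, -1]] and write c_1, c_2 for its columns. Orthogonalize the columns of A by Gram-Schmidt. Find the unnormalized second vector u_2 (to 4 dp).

e_1 = c_1/‖c_1‖ = (1, -1)/1.4142 = (0.7071, -0.7071).
r_{12} = e_1·c_2 = -1.4142.
u_2 = c_2 + 1.4142·e_1 = (-2.0000, -2.0000).

u_2 = (-2.0000, -2.0000)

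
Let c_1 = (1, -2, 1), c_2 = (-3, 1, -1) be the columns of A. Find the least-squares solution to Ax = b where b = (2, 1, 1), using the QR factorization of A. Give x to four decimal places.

x = (-0.8333, -1.0000)

c_1 = (1, -2, 1); ‖c_1‖ = 2.4495, so q_1 = (0.4082, -0.8165, 0.4082).
q_1·c_2 = 0.4082·(-3) + (-0.8165)·1 + 0.4082·(-1) = -2.4495.
u_2 = c_2 + 2.4495·q_1 = (-2.0000, -1.0000, 0.0000).
‖u_2‖ = 2.2361, so q_2 = (-0.8944, -0.4472, 0.0000).
Qᵀb = (0.4082, -2.2361).
Back-substitute: x_2 = -2.2361/2.2361 = -1.0000.
x_1 = (0.4082 + 2.4495·(-1.0000))/2.4495 = -0.8333.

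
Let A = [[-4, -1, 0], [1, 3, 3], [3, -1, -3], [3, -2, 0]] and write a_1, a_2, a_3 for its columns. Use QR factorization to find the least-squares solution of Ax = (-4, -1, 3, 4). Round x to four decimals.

q_1 = a_1/‖a_1‖ = (-4, 1, 3, 3)/5.9161 = (-0.6761, 0.1690, 0.5071, 0.5071).
r_{12} = q_1·a_2 = -0.3381.
u_2 = a_2 + 0.3381·q_1 = (-1.2286, 3.0571, -0.8286, -1.8286).
‖u_2‖ = 3.8582, so q_2 = (-0.3184, 0.7924, -0.2148, -0.4739).
r_{13} = q_1·a_3 = -1.0142; r_{23} = q_2·a_3 = 3.0214.
u_3 = a_3 + 1.0142·q_1 − 3.0214·q_2 = (0.2764, 0.7774, -1.8369, 1.9463).
‖u_3‖ = 2.8005, so q_3 = (0.0987, 0.2776, -0.6559, 0.6950).
Qᵀb = (6.0851, -2.0587, 0.1398).
Back-substitute: x_3 = 0.1398/2.8005 = 0.0499.
x_2 = (-2.0587 − 3.0214·0.0499)/3.8582 = -0.5727.
x_1 = (6.0851 + 0.3381·(-0.5727) + 1.0142·0.0499)/5.9161 = 1.0044.

x = (1.0044, -0.5727, 0.0499)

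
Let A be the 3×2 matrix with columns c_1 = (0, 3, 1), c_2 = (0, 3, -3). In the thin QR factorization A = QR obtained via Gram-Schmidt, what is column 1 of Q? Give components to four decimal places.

c_1 = (0, 3, 1); ‖c_1‖ = 3.1623, so e_1 = (0.0000, 0.9487, 0.3162).

e_1 = (0.0000, 0.9487, 0.3162)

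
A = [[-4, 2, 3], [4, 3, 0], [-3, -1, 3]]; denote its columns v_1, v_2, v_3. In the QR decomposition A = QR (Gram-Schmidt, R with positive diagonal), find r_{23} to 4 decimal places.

r_{23} = 1.8403

q_1 = v_1/‖v_1‖ = (-4, 4, -3)/6.4031 = (-0.6247, 0.6247, -0.4685).
r_{12} = q_1·v_2 = 1.0932.
u_2 = v_2 − 1.0932·q_1 = (2.6829, 2.3171, -0.4878).
‖u_2‖ = 3.5784, so q_2 = (0.7498, 0.6475, -0.1363).
r_{23} = q_2·v_3 = 1.8403.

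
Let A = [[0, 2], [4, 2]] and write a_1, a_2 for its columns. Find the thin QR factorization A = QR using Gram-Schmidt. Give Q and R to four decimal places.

a_1 = (0, 4); ‖a_1‖ = 4.0000, so q_1 = (0.0000, 1.0000).
q_1·a_2 = 0.0000·2 + 1.0000·2 = 2.0000.
u_2 = a_2 − 2.0000·q_1 = (2.0000, 0.0000).
‖u_2‖ = 2.0000, so q_2 = (1.0000, 0.0000).

Q = [[0.0000, 1.0000], [1.0000, 0.0000]], R = [[4.0000, 2.0000], [0.0000, 2.0000]]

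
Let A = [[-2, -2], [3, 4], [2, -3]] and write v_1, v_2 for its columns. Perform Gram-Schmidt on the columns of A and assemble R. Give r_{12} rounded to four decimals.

r_{12} = 2.4254

q_1 = v_1/‖v_1‖ = (-2, 3, 2)/4.1231 = (-0.4851, 0.7276, 0.4851).
r_{12} = q_1·v_2 = 2.4254.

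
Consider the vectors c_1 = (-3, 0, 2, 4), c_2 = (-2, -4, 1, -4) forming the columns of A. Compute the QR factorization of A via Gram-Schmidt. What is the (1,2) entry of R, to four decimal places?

r_{12} = -1.4856

c_1 = (-3, 0, 2, 4); ‖c_1‖ = 5.3852, so e_1 = (-0.5571, 0.0000, 0.3714, 0.7428).
r_{12} = e_1·c_2 = -1.4856.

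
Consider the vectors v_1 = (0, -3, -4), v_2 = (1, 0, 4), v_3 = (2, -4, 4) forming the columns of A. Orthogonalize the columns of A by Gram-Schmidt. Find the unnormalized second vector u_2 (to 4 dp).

v_1 = (0, -3, -4); ‖v_1‖ = 5.0000, so e_1 = (0.0000, -0.6000, -0.8000).
e_1·v_2 = 0.0000·1 + (-0.6000)·0 + (-0.8000)·4 = -3.2000.
u_2 = v_2 + 3.2000·e_1 = (1.0000, -1.9200, 1.4400).

u_2 = (1.0000, -1.9200, 1.4400)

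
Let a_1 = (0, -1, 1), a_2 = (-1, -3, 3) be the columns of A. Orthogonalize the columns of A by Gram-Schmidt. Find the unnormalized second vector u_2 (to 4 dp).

u_2 = (-1.0000, 0.0000, 0.0000)

a_1 = (0, -1, 1); ‖a_1‖ = 1.4142, so q_1 = (0.0000, -0.7071, 0.7071).
q_1·a_2 = 0.0000·(-1) + (-0.7071)·(-3) + 0.7071·3 = 4.2426.
u_2 = a_2 − 4.2426·q_1 = (-1.0000, 0.0000, 0.0000).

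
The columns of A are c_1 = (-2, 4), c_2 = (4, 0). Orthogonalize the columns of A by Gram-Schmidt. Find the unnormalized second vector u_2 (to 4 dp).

u_2 = (3.2000, 1.6000)

c_1 = (-2, 4); ‖c_1‖ = 4.4721, so q_1 = (-0.4472, 0.8944).
q_1·c_2 = (-0.4472)·4 + 0.8944·0 = -1.7889.
u_2 = c_2 + 1.7889·q_1 = (3.2000, 1.6000).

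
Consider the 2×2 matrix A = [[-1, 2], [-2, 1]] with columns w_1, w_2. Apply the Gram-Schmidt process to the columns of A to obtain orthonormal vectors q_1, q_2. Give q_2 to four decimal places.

q_2 = (0.8944, -0.4472)

w_1 = (-1, -2); ‖w_1‖ = 2.2361, so q_1 = (-0.4472, -0.8944).
q_1·w_2 = (-0.4472)·2 + (-0.8944)·1 = -1.7889.
u_2 = w_2 + 1.7889·q_1 = (1.2000, -0.6000).
‖u_2‖ = 1.3416, so q_2 = (0.8944, -0.4472).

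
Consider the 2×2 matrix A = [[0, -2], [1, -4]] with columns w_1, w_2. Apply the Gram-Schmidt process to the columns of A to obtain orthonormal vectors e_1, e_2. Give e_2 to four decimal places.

e_2 = (-1.0000, 0.0000)

w_1 = (0, 1); ‖w_1‖ = 1.0000, so e_1 = (0.0000, 1.0000).
e_1·w_2 = 0.0000·(-2) + 1.0000·(-4) = -4.0000.
u_2 = w_2 + 4.0000·e_1 = (-2.0000, 0.0000).
‖u_2‖ = 2.0000, so e_2 = (-1.0000, 0.0000).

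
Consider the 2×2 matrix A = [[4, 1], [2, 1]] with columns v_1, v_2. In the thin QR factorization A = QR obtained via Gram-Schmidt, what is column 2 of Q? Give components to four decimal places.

e_1 = v_1/‖v_1‖ = (4, 2)/4.4721 = (0.8944, 0.4472).
r_{12} = e_1·v_2 = 1.3416.
u_2 = v_2 − 1.3416·e_1 = (-0.2000, 0.4000).
‖u_2‖ = 0.4472, so e_2 = (-0.4472, 0.8944).

e_2 = (-0.4472, 0.8944)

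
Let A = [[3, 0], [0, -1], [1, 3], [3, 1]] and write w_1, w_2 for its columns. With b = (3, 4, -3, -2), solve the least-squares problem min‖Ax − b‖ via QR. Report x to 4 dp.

x = (0.5202, -1.6474)

w_1 = (3, 0, 1, 3); ‖w_1‖ = 4.3589, so e_1 = (0.6882, 0.0000, 0.2294, 0.6882).
e_1·w_2 = 0.6882·0 + 0.0000·(-1) + 0.2294·3 + 0.6882·1 = 1.3765.
u_2 = w_2 − 1.3765·e_1 = (-0.9474, -1.0000, 2.6842, 0.0526).
‖u_2‖ = 3.0175, so e_2 = (-0.3140, -0.3314, 0.8895, 0.0174).
Qᵀb = (0.0000, -4.9710).
Back-substitute: x_2 = -4.9710/3.0175 = -1.6474.
x_1 = (0.0000 − 1.3765·(-1.6474))/4.3589 = 0.5202.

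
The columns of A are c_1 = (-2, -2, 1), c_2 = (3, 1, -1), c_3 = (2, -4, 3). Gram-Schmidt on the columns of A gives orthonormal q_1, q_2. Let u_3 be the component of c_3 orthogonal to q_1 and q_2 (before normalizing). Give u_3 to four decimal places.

c_1 = (-2, -2, 1); ‖c_1‖ = 3.0000, so q_1 = (-0.6667, -0.6667, 0.3333).
q_1·c_2 = (-0.6667)·3 + (-0.6667)·1 + 0.3333·(-1) = -3.0000.
u_2 = c_2 + 3.0000·q_1 = (1.0000, -1.0000, 0.0000).
‖u_2‖ = 1.4142, so q_2 = (0.7071, -0.7071, 0.0000).
q_1·c_3 = (-0.6667)·2 + (-0.6667)·(-4) + 0.3333·3 = 2.3333; q_2·c_3 = 0.7071·2 + (-0.7071)·(-4) + 0.0000·3 = 4.2426.
u_3 = c_3 − 2.3333·q_1 − 4.2426·q_2 = (0.5556, 0.5556, 2.2222).

u_3 = (0.5556, 0.5556, 2.2222)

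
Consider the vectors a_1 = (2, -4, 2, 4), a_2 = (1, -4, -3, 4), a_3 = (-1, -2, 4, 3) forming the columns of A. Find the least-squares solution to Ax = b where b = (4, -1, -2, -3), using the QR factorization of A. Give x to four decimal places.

x = (1.6167, -0.7190, -1.8667)

a_1 = (2, -4, 2, 4); ‖a_1‖ = 6.3246, so e_1 = (0.3162, -0.6325, 0.3162, 0.6325).
e_1·a_2 = 0.3162·1 + (-0.6325)·(-4) + 0.3162·(-3) + 0.6325·4 = 4.4272.
u_2 = a_2 − 4.4272·e_1 = (-0.4000, -1.2000, -4.4000, 1.2000).
‖u_2‖ = 4.7329, so e_2 = (-0.0845, -0.2535, -0.9297, 0.2535).
e_1·a_3 = 0.3162·(-1) + (-0.6325)·(-2) + 0.3162·4 + 0.6325·3 = 4.1110; e_2·a_3 = (-0.0845)·(-1) + (-0.2535)·(-2) + (-0.9297)·4 + 0.2535·3 = -2.3664.
u_3 = a_3 − 4.1110·e_1 + 2.3664·e_2 = (-2.5000, 0.0000, 0.5000, 1.0000).
‖u_3‖ = 2.7386, so e_3 = (-0.9129, 0.0000, 0.1826, 0.3651).
Qᵀb = (-0.6325, 1.0142, -5.1121).
Back-substitute: x_3 = -5.1121/2.7386 = -1.8667.
x_2 = (1.0142 + 2.3664·(-1.8667))/4.7329 = -0.7190.
x_1 = (-0.6325 − 4.4272·(-0.7190) − 4.1110·(-1.8667))/6.3246 = 1.6167.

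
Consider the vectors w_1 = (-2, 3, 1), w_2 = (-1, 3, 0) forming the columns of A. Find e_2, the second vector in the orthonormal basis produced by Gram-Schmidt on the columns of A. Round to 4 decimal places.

e_2 = (0.4905, 0.5518, -0.6745)

e_1 = w_1/‖w_1‖ = (-2, 3, 1)/3.7417 = (-0.5345, 0.8018, 0.2673).
r_{12} = e_1·w_2 = 2.9399.
u_2 = w_2 − 2.9399·e_1 = (0.5714, 0.6429, -0.7857).
‖u_2‖ = 1.1650, so e_2 = (0.4905, 0.5518, -0.6745).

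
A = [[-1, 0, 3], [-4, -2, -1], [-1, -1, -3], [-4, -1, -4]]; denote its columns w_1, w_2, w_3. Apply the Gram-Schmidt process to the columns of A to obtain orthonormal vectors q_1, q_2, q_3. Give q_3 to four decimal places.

w_1 = (-1, -4, -1, -4); ‖w_1‖ = 5.8310, so q_1 = (-0.1715, -0.6860, -0.1715, -0.6860).
q_1·w_2 = (-0.1715)·0 + (-0.6860)·(-2) + (-0.1715)·(-1) + (-0.6860)·(-1) = 2.2295.
u_2 = w_2 − 2.2295·q_1 = (0.3824, -0.4706, -0.6176, 0.5294).
‖u_2‖ = 1.0146, so q_2 = (0.3769, -0.4638, -0.6088, 0.5218).
q_1·w_3 = (-0.1715)·3 + (-0.6860)·(-1) + (-0.1715)·(-3) + (-0.6860)·(-4) = 3.4300; q_2·w_3 = 0.3769·3 + (-0.4638)·(-1) + (-0.6088)·(-3) + 0.5218·(-4) = 1.3335.
u_3 = w_3 − 3.4300·q_1 − 1.3335·q_2 = (3.0857, 1.9714, -1.6000, -2.3429).
‖u_3‖ = 4.6322, so q_3 = (0.6661, 0.4256, -0.3454, -0.5058).

q_3 = (0.6661, 0.4256, -0.3454, -0.5058)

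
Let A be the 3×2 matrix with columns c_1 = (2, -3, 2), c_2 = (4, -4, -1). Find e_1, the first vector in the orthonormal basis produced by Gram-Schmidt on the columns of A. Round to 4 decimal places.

c_1 = (2, -3, 2); ‖c_1‖ = 4.1231, so e_1 = (0.4851, -0.7276, 0.4851).

e_1 = (0.4851, -0.7276, 0.4851)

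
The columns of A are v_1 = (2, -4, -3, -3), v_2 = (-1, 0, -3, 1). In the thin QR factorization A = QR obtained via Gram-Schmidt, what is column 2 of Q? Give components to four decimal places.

q_2 = (-0.3722, 0.1295, -0.8253, 0.4045)

v_1 = (2, -4, -3, -3); ‖v_1‖ = 6.1644, so q_1 = (0.3244, -0.6489, -0.4867, -0.4867).
q_1·v_2 = 0.3244·(-1) + (-0.6489)·0 + (-0.4867)·(-3) + (-0.4867)·1 = 0.6489.
u_2 = v_2 − 0.6489·q_1 = (-1.2105, 0.4211, -2.6842, 1.3158).
‖u_2‖ = 3.2525, so q_2 = (-0.3722, 0.1295, -0.8253, 0.4045).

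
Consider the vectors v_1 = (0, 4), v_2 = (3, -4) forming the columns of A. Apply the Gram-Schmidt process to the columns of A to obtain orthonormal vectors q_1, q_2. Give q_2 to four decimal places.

q_2 = (1.0000, 0.0000)

v_1 = (0, 4); ‖v_1‖ = 4.0000, so q_1 = (0.0000, 1.0000).
q_1·v_2 = 0.0000·3 + 1.0000·(-4) = -4.0000.
u_2 = v_2 + 4.0000·q_1 = (3.0000, 0.0000).
‖u_2‖ = 3.0000, so q_2 = (1.0000, 0.0000).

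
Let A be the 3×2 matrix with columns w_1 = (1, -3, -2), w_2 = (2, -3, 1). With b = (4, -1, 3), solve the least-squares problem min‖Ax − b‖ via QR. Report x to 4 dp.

w_1 = (1, -3, -2); ‖w_1‖ = 3.7417, so e_1 = (0.2673, -0.8018, -0.5345).
e_1·w_2 = 0.2673·2 + (-0.8018)·(-3) + (-0.5345)·1 = 2.4054.
u_2 = w_2 − 2.4054·e_1 = (1.3571, -1.0714, 2.2857).
‖u_2‖ = 2.8661, so e_2 = (0.4735, -0.3738, 0.7975).
Qᵀb = (0.2673, 4.6605).
Back-substitute: x_2 = 4.6605/2.8661 = 1.6261.
x_1 = (0.2673 − 2.4054·1.6261)/3.7417 = -0.9739.

x = (-0.9739, 1.6261)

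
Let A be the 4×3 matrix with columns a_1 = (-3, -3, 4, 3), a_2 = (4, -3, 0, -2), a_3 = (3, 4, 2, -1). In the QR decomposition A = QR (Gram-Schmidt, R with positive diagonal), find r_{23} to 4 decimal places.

r_{23} = -0.2590

q_1 = a_1/‖a_1‖ = (-3, -3, 4, 3)/6.5574 = (-0.4575, -0.4575, 0.6100, 0.4575).
r_{12} = q_1·a_2 = -1.3725.
u_2 = a_2 + 1.3725·q_1 = (3.3721, -3.6279, 0.8372, -1.3721).
‖u_2‖ = 5.2073, so q_2 = (0.6476, -0.6967, 0.1608, -0.2635).
r_{23} = q_2·a_3 = -0.2590.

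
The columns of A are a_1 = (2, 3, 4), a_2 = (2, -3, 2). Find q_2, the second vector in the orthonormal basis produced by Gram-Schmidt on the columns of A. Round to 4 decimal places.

q_1 = a_1/‖a_1‖ = (2, 3, 4)/5.3852 = (0.3714, 0.5571, 0.7428).
r_{12} = q_1·a_2 = 0.5571.
u_2 = a_2 − 0.5571·q_1 = (1.7931, -3.3103, 1.5862).
‖u_2‖ = 4.0853, so q_2 = (0.4389, -0.8103, 0.3883).

q_2 = (0.4389, -0.8103, 0.3883)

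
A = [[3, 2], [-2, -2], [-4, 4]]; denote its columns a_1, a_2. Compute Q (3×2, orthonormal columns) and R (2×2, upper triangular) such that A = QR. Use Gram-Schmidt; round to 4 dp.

Q = [[0.5571, 0.5493], [-0.3714, -0.5060], [-0.7428, 0.6650]], R = [[5.3852, -1.1142], [0.0000, 4.7706]]

a_1 = (3, -2, -4); ‖a_1‖ = 5.3852, so q_1 = (0.5571, -0.3714, -0.7428).
q_1·a_2 = 0.5571·2 + (-0.3714)·(-2) + (-0.7428)·4 = -1.1142.
u_2 = a_2 + 1.1142·q_1 = (2.6207, -2.4138, 3.1724).
‖u_2‖ = 4.7706, so q_2 = (0.5493, -0.5060, 0.6650).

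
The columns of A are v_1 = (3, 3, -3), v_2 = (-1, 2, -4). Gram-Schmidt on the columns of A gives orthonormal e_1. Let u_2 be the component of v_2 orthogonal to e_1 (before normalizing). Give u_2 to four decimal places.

u_2 = (-2.6667, 0.3333, -2.3333)

v_1 = (3, 3, -3); ‖v_1‖ = 5.1962, so e_1 = (0.5774, 0.5774, -0.5774).
e_1·v_2 = 0.5774·(-1) + 0.5774·2 + (-0.5774)·(-4) = 2.8868.
u_2 = v_2 − 2.8868·e_1 = (-2.6667, 0.3333, -2.3333).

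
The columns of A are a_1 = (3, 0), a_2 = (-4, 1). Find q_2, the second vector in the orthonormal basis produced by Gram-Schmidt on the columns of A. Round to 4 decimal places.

q_1 = a_1/‖a_1‖ = (3, 0)/3.0000 = (1.0000, 0.0000).
r_{12} = q_1·a_2 = -4.0000.
u_2 = a_2 + 4.0000·q_1 = (0.0000, 1.0000).
‖u_2‖ = 1.0000, so q_2 = (0.0000, 1.0000).

q_2 = (0.0000, 1.0000)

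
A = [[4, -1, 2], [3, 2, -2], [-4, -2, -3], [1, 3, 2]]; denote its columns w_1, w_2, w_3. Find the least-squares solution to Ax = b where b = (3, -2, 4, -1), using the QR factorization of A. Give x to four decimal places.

x = (0.0303, -1.0508, 0.0866)

w_1 = (4, 3, -4, 1); ‖w_1‖ = 6.4807, so q_1 = (0.6172, 0.4629, -0.6172, 0.1543).
q_1·w_2 = 0.6172·(-1) + 0.4629·2 + (-0.6172)·(-2) + 0.1543·3 = 2.0059.
u_2 = w_2 − 2.0059·q_1 = (-2.2381, 1.0714, -0.7619, 2.6905).
‖u_2‖ = 3.7385, so q_2 = (-0.5987, 0.2866, -0.2038, 0.7197).
q_1·w_3 = 0.6172·2 + 0.4629·(-2) + (-0.6172)·(-3) + 0.1543·2 = 2.4689; q_2·w_3 = (-0.5987)·2 + 0.2866·(-2) + (-0.2038)·(-3) + 0.7197·2 = 0.2802.
u_3 = w_3 − 2.4689·q_1 − 0.2802·q_2 = (0.6440, -3.2232, -1.4191, 1.4174).
‖u_3‖ = 3.8505, so q_3 = (0.1672, -0.8371, -0.3685, 0.3681).
Qᵀb = (-1.6973, -3.9041, 0.3336).
Back-substitute: x_3 = 0.3336/3.8505 = 0.0866.
x_2 = (-3.9041 − 0.2802·0.0866)/3.7385 = -1.0508.
x_1 = (-1.6973 − 2.0059·(-1.0508) − 2.4689·0.0866)/6.4807 = 0.0303.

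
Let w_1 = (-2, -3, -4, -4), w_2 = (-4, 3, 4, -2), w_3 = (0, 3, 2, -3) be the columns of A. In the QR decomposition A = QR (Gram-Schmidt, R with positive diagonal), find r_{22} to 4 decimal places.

r_{22} = 6.5727

w_1 = (-2, -3, -4, -4); ‖w_1‖ = 6.7082, so q_1 = (-0.2981, -0.4472, -0.5963, -0.5963).
q_1·w_2 = (-0.2981)·(-4) + (-0.4472)·3 + (-0.5963)·4 + (-0.5963)·(-2) = -1.3416.
u_2 = w_2 + 1.3416·q_1 = (-4.4000, 2.4000, 3.2000, -2.8000).
r_{22} = ‖u_2‖ = 6.5727.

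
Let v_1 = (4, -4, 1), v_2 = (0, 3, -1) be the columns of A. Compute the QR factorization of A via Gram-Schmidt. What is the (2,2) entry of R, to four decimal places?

r_{22} = 2.2088

q_1 = v_1/‖v_1‖ = (4, -4, 1)/5.7446 = (0.6963, -0.6963, 0.1741).
r_{12} = q_1·v_2 = -2.2630.
u_2 = v_2 + 2.2630·q_1 = (1.5758, 1.4242, -0.6061).
r_{22} = ‖u_2‖ = 2.2088.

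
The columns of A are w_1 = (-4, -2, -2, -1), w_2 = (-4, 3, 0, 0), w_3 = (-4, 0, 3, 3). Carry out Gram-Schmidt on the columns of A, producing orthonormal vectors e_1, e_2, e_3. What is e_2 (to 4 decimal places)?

e_1 = w_1/‖w_1‖ = (-4, -2, -2, -1)/5.0000 = (-0.8000, -0.4000, -0.4000, -0.2000).
r_{12} = e_1·w_2 = 2.0000.
u_2 = w_2 − 2.0000·e_1 = (-2.4000, 3.8000, 0.8000, 0.4000).
‖u_2‖ = 4.5826, so e_2 = (-0.5237, 0.8292, 0.1746, 0.0873).

e_2 = (-0.5237, 0.8292, 0.1746, 0.0873)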